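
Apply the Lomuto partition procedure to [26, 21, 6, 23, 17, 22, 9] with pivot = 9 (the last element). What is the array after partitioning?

Lomuto partition with pivot = 9:

Initial array: [26, 21, 6, 23, 17, 22, 9]

arr[0]=26 > 9: no swap
arr[1]=21 > 9: no swap
arr[2]=6 <= 9: swap with position 0, array becomes [6, 21, 26, 23, 17, 22, 9]
arr[3]=23 > 9: no swap
arr[4]=17 > 9: no swap
arr[5]=22 > 9: no swap

Place pivot at position 1: [6, 9, 26, 23, 17, 22, 21]
Pivot position: 1

After partitioning with pivot 9, the array becomes [6, 9, 26, 23, 17, 22, 21]. The pivot is placed at index 1. All elements to the left of the pivot are <= 9, and all elements to the right are > 9.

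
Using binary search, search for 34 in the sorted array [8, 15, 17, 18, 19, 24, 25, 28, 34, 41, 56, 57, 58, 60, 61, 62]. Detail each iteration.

Binary search for 34 in [8, 15, 17, 18, 19, 24, 25, 28, 34, 41, 56, 57, 58, 60, 61, 62]:

lo=0, hi=15, mid=7, arr[mid]=28 -> 28 < 34, search right half
lo=8, hi=15, mid=11, arr[mid]=57 -> 57 > 34, search left half
lo=8, hi=10, mid=9, arr[mid]=41 -> 41 > 34, search left half
lo=8, hi=8, mid=8, arr[mid]=34 -> Found target at index 8!

Binary search finds 34 at index 8 after 4 comparisons. The search repeatedly halves the search space by comparing with the middle element.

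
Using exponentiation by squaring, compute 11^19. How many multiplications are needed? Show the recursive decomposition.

Computing 11^19 by squaring (build up from 11^1; each line after the first costs one multiplication):

11^1 = 11
11^2 = (11^1)^2 = 11^2 = 121
11^4 = (11^2)^2 = 121^2 = 14641
11^8 = (11^4)^2 = 14641^2 = 214358881
11^9 = 11 * 11^8 = 11 * 214358881 = 2357947691
11^18 = (11^9)^2 = 2357947691^2 = 5559917313492231481
11^19 = 11 * 11^18 = 11 * 5559917313492231481 = 61159090448414546291

Result: 61159090448414546291
Multiplications needed: 6 (6 lines after 11^1)

11^19 = 61159090448414546291. Using exponentiation by squaring, this requires 6 multiplications. The key idea: if the exponent is even, square the half-power; if odd, multiply by the base once.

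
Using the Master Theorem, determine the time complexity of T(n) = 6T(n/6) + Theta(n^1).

Master Theorem for T(n) = 6T(n/6) + O(n^1):

a = 6, b = 6, c = 1
log_b(a) = log_6(6) = 1.0000

Case 2: c = 1 = log_6(6) = 1.0000
T(n) = O(n^1 log n) = O(n log n)

For T(n) = 6T(n/6) + O(n^1): log_6(6) = 1.0000. This is Case 2 of the Master Theorem (c = log_b(a), equal work at all levels), giving O(n log n).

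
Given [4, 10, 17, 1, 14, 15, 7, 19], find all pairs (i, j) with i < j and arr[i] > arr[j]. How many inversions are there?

Finding inversions in [4, 10, 17, 1, 14, 15, 7, 19]:

(0, 3): arr[0]=4 > arr[3]=1
(1, 3): arr[1]=10 > arr[3]=1
(1, 6): arr[1]=10 > arr[6]=7
(2, 3): arr[2]=17 > arr[3]=1
(2, 4): arr[2]=17 > arr[4]=14
(2, 5): arr[2]=17 > arr[5]=15
(2, 6): arr[2]=17 > arr[6]=7
(4, 6): arr[4]=14 > arr[6]=7
(5, 6): arr[5]=15 > arr[6]=7

Total inversions: 9

The array has 9 inversion(s): (0,3), (1,3), (1,6), (2,3), (2,4), (2,5), (2,6), (4,6), (5,6). Each pair (i,j) satisfies i < j and arr[i] > arr[j].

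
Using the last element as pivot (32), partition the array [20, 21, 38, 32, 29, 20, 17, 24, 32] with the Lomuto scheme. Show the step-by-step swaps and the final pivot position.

Lomuto partition with pivot = 32:

Initial array: [20, 21, 38, 32, 29, 20, 17, 24, 32]

arr[0]=20 <= 32: swap with position 0, array becomes [20, 21, 38, 32, 29, 20, 17, 24, 32]
arr[1]=21 <= 32: swap with position 1, array becomes [20, 21, 38, 32, 29, 20, 17, 24, 32]
arr[2]=38 > 32: no swap
arr[3]=32 <= 32: swap with position 2, array becomes [20, 21, 32, 38, 29, 20, 17, 24, 32]
arr[4]=29 <= 32: swap with position 3, array becomes [20, 21, 32, 29, 38, 20, 17, 24, 32]
arr[5]=20 <= 32: swap with position 4, array becomes [20, 21, 32, 29, 20, 38, 17, 24, 32]
arr[6]=17 <= 32: swap with position 5, array becomes [20, 21, 32, 29, 20, 17, 38, 24, 32]
arr[7]=24 <= 32: swap with position 6, array becomes [20, 21, 32, 29, 20, 17, 24, 38, 32]

Place pivot at position 7: [20, 21, 32, 29, 20, 17, 24, 32, 38]
Pivot position: 7

After partitioning with pivot 32, the array becomes [20, 21, 32, 29, 20, 17, 24, 32, 38]. The pivot is placed at index 7. All elements to the left of the pivot are <= 32, and all elements to the right are > 32.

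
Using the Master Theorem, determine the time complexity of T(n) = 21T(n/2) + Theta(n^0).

Master Theorem for T(n) = 21T(n/2) + O(n^0):

a = 21, b = 2, c = 0
log_b(a) = log_2(21) = 4.3923

Case 1: c = 0 < log_2(21) = 4.3923
T(n) = O(n^(log_2 21))

For T(n) = 21T(n/2) + O(n^0): log_2(21) = 4.3923. This is Case 1 of the Master Theorem (c < log_b(a), work dominated by leaves), giving O(n^(log_2 21)).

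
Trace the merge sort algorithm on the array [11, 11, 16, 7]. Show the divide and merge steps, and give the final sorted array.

Merge sort trace:

Split: [11, 11, 16, 7] -> [11, 11] and [16, 7]
  Split: [11, 11] -> [11] and [11]
  Merge: [11] + [11] -> [11, 11]
  Split: [16, 7] -> [16] and [7]
  Merge: [16] + [7] -> [7, 16]
Merge: [11, 11] + [7, 16] -> [7, 11, 11, 16]

Final sorted array: [7, 11, 11, 16]

The merge sort proceeds by recursively splitting the array and merging sorted halves.
After all merges, the sorted array is [7, 11, 11, 16].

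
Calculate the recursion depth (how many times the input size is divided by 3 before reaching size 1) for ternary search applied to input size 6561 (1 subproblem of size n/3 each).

For divide and conquer with division factor 3:

Problem sizes at each level:
Level 0: 6561
Level 1: 2187
Level 2: 729
Level 3: 243
Level 4: 81
Level 5: 27
Level 6: 9
Level 7: 3
Level 8: 1

The root is level 0 and the size-1 base case is level 8 (the tree spans levels 0 through 8, i.e. 9 levels counting the root), so the depth is the number of divisions: log_3(6561) = 8

The recursion tree depth is log_3(6561) = 8. At each level, the problem size is divided by 3, so it takes 8 divisions to reduce to a base case of size 1. The algorithm makes 1 recursive call at each level.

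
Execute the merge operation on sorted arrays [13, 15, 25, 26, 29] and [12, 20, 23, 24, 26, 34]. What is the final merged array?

Merging process:

Compare 13 vs 12: take 12 from right. Merged: [12]
Compare 13 vs 20: take 13 from left. Merged: [12, 13]
Compare 15 vs 20: take 15 from left. Merged: [12, 13, 15]
Compare 25 vs 20: take 20 from right. Merged: [12, 13, 15, 20]
Compare 25 vs 23: take 23 from right. Merged: [12, 13, 15, 20, 23]
Compare 25 vs 24: take 24 from right. Merged: [12, 13, 15, 20, 23, 24]
Compare 25 vs 26: take 25 from left. Merged: [12, 13, 15, 20, 23, 24, 25]
Compare 26 vs 26: take 26 from left. Merged: [12, 13, 15, 20, 23, 24, 25, 26]
Compare 29 vs 26: take 26 from right. Merged: [12, 13, 15, 20, 23, 24, 25, 26, 26]
Compare 29 vs 34: take 29 from left. Merged: [12, 13, 15, 20, 23, 24, 25, 26, 26, 29]
Append remaining from right: [34]. Merged: [12, 13, 15, 20, 23, 24, 25, 26, 26, 29, 34]

Final merged array: [12, 13, 15, 20, 23, 24, 25, 26, 26, 29, 34]
Total comparisons: 10

The merged array is [12, 13, 15, 20, 23, 24, 25, 26, 26, 29, 34], requiring 10 comparisons. The merge step runs in O(n) time where n is the total number of elements.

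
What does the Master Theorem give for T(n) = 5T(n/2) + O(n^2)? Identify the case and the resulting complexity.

Master Theorem for T(n) = 5T(n/2) + O(n^2):

a = 5, b = 2, c = 2
log_b(a) = log_2(5) = 2.3219

Case 1: c = 2 < log_2(5) = 2.3219
T(n) = O(n^(log_2 5))

For T(n) = 5T(n/2) + O(n^2): log_2(5) = 2.3219. This is Case 1 of the Master Theorem (c < log_b(a), work dominated by leaves), giving O(n^(log_2 5)).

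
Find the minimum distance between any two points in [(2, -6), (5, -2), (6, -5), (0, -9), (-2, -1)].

Computing all pairwise distances among 5 points:

d((2, -6), (5, -2)) = 5.0
d((2, -6), (6, -5)) = 4.1231
d((2, -6), (0, -9)) = 3.6056
d((2, -6), (-2, -1)) = 6.4031
d((5, -2), (6, -5)) = 3.1623 <-- minimum
d((5, -2), (0, -9)) = 8.6023
d((5, -2), (-2, -1)) = 7.0711
d((6, -5), (0, -9)) = 7.2111
d((6, -5), (-2, -1)) = 8.9443
d((0, -9), (-2, -1)) = 8.2462

Closest pair: (5, -2) and (6, -5) with distance 3.1623

The closest pair is (5, -2) and (6, -5) with Euclidean distance 3.1623. For 5 points, brute-force pairwise comparison is shown above. For large n, the divide-and-conquer algorithm (sort by x, recurse on halves, check the dividing strip) achieves O(n log n).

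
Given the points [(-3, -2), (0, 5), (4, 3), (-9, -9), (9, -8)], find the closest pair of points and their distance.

Computing all pairwise distances among 5 points:

d((-3, -2), (0, 5)) = 7.6158
d((-3, -2), (4, 3)) = 8.6023
d((-3, -2), (-9, -9)) = 9.2195
d((-3, -2), (9, -8)) = 13.4164
d((0, 5), (4, 3)) = 4.4721 <-- minimum
d((0, 5), (-9, -9)) = 16.6433
d((0, 5), (9, -8)) = 15.8114
d((4, 3), (-9, -9)) = 17.6918
d((4, 3), (9, -8)) = 12.083
d((-9, -9), (9, -8)) = 18.0278

Closest pair: (0, 5) and (4, 3) with distance 4.4721

The closest pair is (0, 5) and (4, 3) with Euclidean distance 4.4721. For 5 points, brute-force pairwise comparison is shown above. For large n, the divide-and-conquer algorithm (sort by x, recurse on halves, check the dividing strip) achieves O(n log n).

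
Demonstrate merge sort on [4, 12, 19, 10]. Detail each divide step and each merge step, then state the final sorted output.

Merge sort trace:

Split: [4, 12, 19, 10] -> [4, 12] and [19, 10]
  Split: [4, 12] -> [4] and [12]
  Merge: [4] + [12] -> [4, 12]
  Split: [19, 10] -> [19] and [10]
  Merge: [19] + [10] -> [10, 19]
Merge: [4, 12] + [10, 19] -> [4, 10, 12, 19]

Final sorted array: [4, 10, 12, 19]

The merge sort proceeds by recursively splitting the array and merging sorted halves.
After all merges, the sorted array is [4, 10, 12, 19].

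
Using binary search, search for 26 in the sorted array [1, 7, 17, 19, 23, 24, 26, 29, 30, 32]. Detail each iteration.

Binary search for 26 in [1, 7, 17, 19, 23, 24, 26, 29, 30, 32]:

lo=0, hi=9, mid=4, arr[mid]=23 -> 23 < 26, search right half
lo=5, hi=9, mid=7, arr[mid]=29 -> 29 > 26, search left half
lo=5, hi=6, mid=5, arr[mid]=24 -> 24 < 26, search right half
lo=6, hi=6, mid=6, arr[mid]=26 -> Found target at index 6!

Binary search finds 26 at index 6 after 4 comparisons. The search repeatedly halves the search space by comparing with the middle element.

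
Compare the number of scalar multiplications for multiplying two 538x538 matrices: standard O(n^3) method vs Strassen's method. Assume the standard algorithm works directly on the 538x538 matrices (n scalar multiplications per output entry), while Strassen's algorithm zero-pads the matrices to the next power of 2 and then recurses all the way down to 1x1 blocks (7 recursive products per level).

Matrix multiplication for 538x538 matrices:

Strassen's algorithm requires power-of-2 dimensions. Pad 538x538 to 1024x1024 (next power of 2).

Standard algorithm: 538^3 = 155720872 multiplications
Strassen's algorithm: 7^(log2(1024)) = 7^10 = 282475249 multiplications
Difference: 155720872 - 282475249 = -126754377 (Strassen uses MORE here due to padding overhead — for small or just-over-power-of-2 n, padding can outweigh the per-level savings)

Standard: 155720872 multiplications (538^3). Strassen: 282475249 multiplications (7^10, after padding to 1024x1024). Strassen reduces 8 recursive multiplications to 7 at each level.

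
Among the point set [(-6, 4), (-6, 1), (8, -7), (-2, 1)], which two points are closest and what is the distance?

Computing all pairwise distances among 4 points:

d((-6, 4), (-6, 1)) = 3.0 <-- minimum
d((-6, 4), (8, -7)) = 17.8045
d((-6, 4), (-2, 1)) = 5.0
d((-6, 1), (8, -7)) = 16.1245
d((-6, 1), (-2, 1)) = 4.0
d((8, -7), (-2, 1)) = 12.8062

Closest pair: (-6, 4) and (-6, 1) with distance 3.0

The closest pair is (-6, 4) and (-6, 1) with Euclidean distance 3.0. For 4 points, brute-force pairwise comparison is shown above. For large n, the divide-and-conquer algorithm (sort by x, recurse on halves, check the dividing strip) achieves O(n log n).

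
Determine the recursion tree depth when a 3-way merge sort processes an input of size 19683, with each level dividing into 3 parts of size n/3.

For divide and conquer with division factor 3:

Problem sizes at each level:
Level 0: 19683
Level 1: 6561
Level 2: 2187
Level 3: 729
Level 4: 243
Level 5: 81
Level 6: 27
Level 7: 9
Level 8: 3
Level 9: 1

The root is level 0 and the size-1 base case is level 9 (the tree spans levels 0 through 9, i.e. 10 levels counting the root), so the depth is the number of divisions: log_3(19683) = 9

The recursion tree depth is log_3(19683) = 9. At each level, the problem size is divided by 3, so it takes 9 divisions to reduce to a base case of size 1. The algorithm makes 3 recursive calls at each level.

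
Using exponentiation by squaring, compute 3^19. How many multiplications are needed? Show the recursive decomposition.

Computing 3^19 by squaring (build up from 3^1; each line after the first costs one multiplication):

3^1 = 3
3^2 = (3^1)^2 = 3^2 = 9
3^4 = (3^2)^2 = 9^2 = 81
3^8 = (3^4)^2 = 81^2 = 6561
3^9 = 3 * 3^8 = 3 * 6561 = 19683
3^18 = (3^9)^2 = 19683^2 = 387420489
3^19 = 3 * 3^18 = 3 * 387420489 = 1162261467

Result: 1162261467
Multiplications needed: 6 (6 lines after 3^1)

3^19 = 1162261467. Using exponentiation by squaring, this requires 6 multiplications. The key idea: if the exponent is even, square the half-power; if odd, multiply by the base once.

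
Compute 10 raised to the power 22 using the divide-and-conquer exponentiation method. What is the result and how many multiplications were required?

Computing 10^22 by squaring (build up from 10^1; each line after the first costs one multiplication):

10^1 = 10
10^2 = (10^1)^2 = 10^2 = 100
10^4 = (10^2)^2 = 100^2 = 10000
10^5 = 10 * 10^4 = 10 * 10000 = 100000
10^10 = (10^5)^2 = 100000^2 = 10000000000
10^11 = 10 * 10^10 = 10 * 10000000000 = 100000000000
10^22 = (10^11)^2 = 100000000000^2 = 10000000000000000000000

Result: 10000000000000000000000
Multiplications needed: 6 (6 lines after 10^1)

10^22 = 10000000000000000000000. Using exponentiation by squaring, this requires 6 multiplications. The key idea: if the exponent is even, square the half-power; if odd, multiply by the base once.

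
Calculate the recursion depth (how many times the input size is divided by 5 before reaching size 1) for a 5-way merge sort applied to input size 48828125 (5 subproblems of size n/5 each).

For divide and conquer with division factor 5:

Problem sizes at each level:
Level 0: 48828125
Level 1: 9765625
Level 2: 1953125
Level 3: 390625
Level 4: 78125
Level 5: 15625
Level 6: 3125
Level 7: 625
Level 8: 125
Level 9: 25
Level 10: 5
Level 11: 1

The root is level 0 and the size-1 base case is level 11 (the tree spans levels 0 through 11, i.e. 12 levels counting the root), so the depth is the number of divisions: log_5(48828125) = 11

The recursion tree depth is log_5(48828125) = 11. At each level, the problem size is divided by 5, so it takes 11 divisions to reduce to a base case of size 1. The algorithm makes 5 recursive calls at each level.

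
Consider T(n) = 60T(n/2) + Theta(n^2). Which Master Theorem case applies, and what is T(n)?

Master Theorem for T(n) = 60T(n/2) + O(n^2):

a = 60, b = 2, c = 2
log_b(a) = log_2(60) = 5.9069

Case 1: c = 2 < log_2(60) = 5.9069
T(n) = O(n^(log_2 60))

For T(n) = 60T(n/2) + O(n^2): log_2(60) = 5.9069. This is Case 1 of the Master Theorem (c < log_b(a), work dominated by leaves), giving O(n^(log_2 60)).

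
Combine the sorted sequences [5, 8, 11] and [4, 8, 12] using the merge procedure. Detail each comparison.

Merging process:

Compare 5 vs 4: take 4 from right. Merged: [4]
Compare 5 vs 8: take 5 from left. Merged: [4, 5]
Compare 8 vs 8: take 8 from left. Merged: [4, 5, 8]
Compare 11 vs 8: take 8 from right. Merged: [4, 5, 8, 8]
Compare 11 vs 12: take 11 from left. Merged: [4, 5, 8, 8, 11]
Append remaining from right: [12]. Merged: [4, 5, 8, 8, 11, 12]

Final merged array: [4, 5, 8, 8, 11, 12]
Total comparisons: 5

The merged array is [4, 5, 8, 8, 11, 12], requiring 5 comparisons. The merge step runs in O(n) time where n is the total number of elements.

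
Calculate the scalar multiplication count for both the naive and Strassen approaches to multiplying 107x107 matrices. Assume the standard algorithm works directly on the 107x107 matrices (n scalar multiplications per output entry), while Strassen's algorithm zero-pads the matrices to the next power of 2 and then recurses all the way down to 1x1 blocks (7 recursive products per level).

Matrix multiplication for 107x107 matrices:

Strassen's algorithm requires power-of-2 dimensions. Pad 107x107 to 128x128 (next power of 2).

Standard algorithm: 107^3 = 1225043 multiplications
Strassen's algorithm: 7^(log2(128)) = 7^7 = 823543 multiplications
Savings: 1225043 - 823543 = 401500 multiplications

Standard: 1225043 multiplications (107^3). Strassen: 823543 multiplications (7^7, after padding to 128x128). Strassen reduces 8 recursive multiplications to 7 at each level.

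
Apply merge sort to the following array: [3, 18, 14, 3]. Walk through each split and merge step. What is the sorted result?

Merge sort trace:

Split: [3, 18, 14, 3] -> [3, 18] and [14, 3]
  Split: [3, 18] -> [3] and [18]
  Merge: [3] + [18] -> [3, 18]
  Split: [14, 3] -> [14] and [3]
  Merge: [14] + [3] -> [3, 14]
Merge: [3, 18] + [3, 14] -> [3, 3, 14, 18]

Final sorted array: [3, 3, 14, 18]

The merge sort proceeds by recursively splitting the array and merging sorted halves.
After all merges, the sorted array is [3, 3, 14, 18].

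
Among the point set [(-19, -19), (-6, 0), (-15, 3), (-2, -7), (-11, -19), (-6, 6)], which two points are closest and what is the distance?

Computing all pairwise distances among 6 points:

d((-19, -19), (-6, 0)) = 23.0217
d((-19, -19), (-15, 3)) = 22.3607
d((-19, -19), (-2, -7)) = 20.8087
d((-19, -19), (-11, -19)) = 8.0
d((-19, -19), (-6, 6)) = 28.178
d((-6, 0), (-15, 3)) = 9.4868
d((-6, 0), (-2, -7)) = 8.0623
d((-6, 0), (-11, -19)) = 19.6469
d((-6, 0), (-6, 6)) = 6.0 <-- minimum
d((-15, 3), (-2, -7)) = 16.4012
d((-15, 3), (-11, -19)) = 22.3607
d((-15, 3), (-6, 6)) = 9.4868
d((-2, -7), (-11, -19)) = 15.0
d((-2, -7), (-6, 6)) = 13.6015
d((-11, -19), (-6, 6)) = 25.4951

Closest pair: (-6, 0) and (-6, 6) with distance 6.0

The closest pair is (-6, 0) and (-6, 6) with Euclidean distance 6.0. For 6 points, brute-force pairwise comparison is shown above. For large n, the divide-and-conquer algorithm (sort by x, recurse on halves, check the dividing strip) achieves O(n log n).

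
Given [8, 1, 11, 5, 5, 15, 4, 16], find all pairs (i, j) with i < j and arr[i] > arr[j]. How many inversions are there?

Finding inversions in [8, 1, 11, 5, 5, 15, 4, 16]:

(0, 1): arr[0]=8 > arr[1]=1
(0, 3): arr[0]=8 > arr[3]=5
(0, 4): arr[0]=8 > arr[4]=5
(0, 6): arr[0]=8 > arr[6]=4
(2, 3): arr[2]=11 > arr[3]=5
(2, 4): arr[2]=11 > arr[4]=5
(2, 6): arr[2]=11 > arr[6]=4
(3, 6): arr[3]=5 > arr[6]=4
(4, 6): arr[4]=5 > arr[6]=4
(5, 6): arr[5]=15 > arr[6]=4

Total inversions: 10

The array has 10 inversion(s): (0,1), (0,3), (0,4), (0,6), (2,3), (2,4), (2,6), (3,6), (4,6), (5,6). Each pair (i,j) satisfies i < j and arr[i] > arr[j].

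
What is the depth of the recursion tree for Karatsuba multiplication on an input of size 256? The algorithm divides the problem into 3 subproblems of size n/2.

For divide and conquer with division factor 2:

Problem sizes at each level:
Level 0: 256
Level 1: 128
Level 2: 64
Level 3: 32
Level 4: 16
Level 5: 8
Level 6: 4
Level 7: 2
Level 8: 1

The root is level 0 and the size-1 base case is level 8 (the tree spans levels 0 through 8, i.e. 9 levels counting the root), so the depth is the number of divisions: log_2(256) = 8

The recursion tree depth is log_2(256) = 8. At each level, the problem size is divided by 2, so it takes 8 divisions to reduce to a base case of size 1. The algorithm makes 3 recursive calls at each level.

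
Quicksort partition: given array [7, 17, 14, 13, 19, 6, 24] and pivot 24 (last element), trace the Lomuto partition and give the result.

Lomuto partition with pivot = 24:

Initial array: [7, 17, 14, 13, 19, 6, 24]

arr[0]=7 <= 24: swap with position 0, array becomes [7, 17, 14, 13, 19, 6, 24]
arr[1]=17 <= 24: swap with position 1, array becomes [7, 17, 14, 13, 19, 6, 24]
arr[2]=14 <= 24: swap with position 2, array becomes [7, 17, 14, 13, 19, 6, 24]
arr[3]=13 <= 24: swap with position 3, array becomes [7, 17, 14, 13, 19, 6, 24]
arr[4]=19 <= 24: swap with position 4, array becomes [7, 17, 14, 13, 19, 6, 24]
arr[5]=6 <= 24: swap with position 5, array becomes [7, 17, 14, 13, 19, 6, 24]

Place pivot at position 6: [7, 17, 14, 13, 19, 6, 24]
Pivot position: 6

After partitioning with pivot 24, the array becomes [7, 17, 14, 13, 19, 6, 24]. The pivot is placed at index 6. All elements to the left of the pivot are <= 24, and all elements to the right are > 24.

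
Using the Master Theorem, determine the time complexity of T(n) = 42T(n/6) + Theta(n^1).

Master Theorem for T(n) = 42T(n/6) + O(n^1):

a = 42, b = 6, c = 1
log_b(a) = log_6(42) = 2.0860

Case 1: c = 1 < log_6(42) = 2.0860
T(n) = O(n^(log_6 42))

For T(n) = 42T(n/6) + O(n^1): log_6(42) = 2.0860. This is Case 1 of the Master Theorem (c < log_b(a), work dominated by leaves), giving O(n^(log_6 42)).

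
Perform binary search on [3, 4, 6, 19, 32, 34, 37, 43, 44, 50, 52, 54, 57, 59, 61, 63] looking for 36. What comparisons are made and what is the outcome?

Binary search for 36 in [3, 4, 6, 19, 32, 34, 37, 43, 44, 50, 52, 54, 57, 59, 61, 63]:

lo=0, hi=15, mid=7, arr[mid]=43 -> 43 > 36, search left half
lo=0, hi=6, mid=3, arr[mid]=19 -> 19 < 36, search right half
lo=4, hi=6, mid=5, arr[mid]=34 -> 34 < 36, search right half
lo=6, hi=6, mid=6, arr[mid]=37 -> 37 > 36, search left half
lo=6 > hi=5, target 36 not found

Binary search determines that 36 is not in the array after 4 comparisons. The search space was exhausted without finding the target.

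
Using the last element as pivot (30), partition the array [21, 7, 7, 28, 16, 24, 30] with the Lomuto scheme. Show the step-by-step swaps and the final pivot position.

Lomuto partition with pivot = 30:

Initial array: [21, 7, 7, 28, 16, 24, 30]

arr[0]=21 <= 30: swap with position 0, array becomes [21, 7, 7, 28, 16, 24, 30]
arr[1]=7 <= 30: swap with position 1, array becomes [21, 7, 7, 28, 16, 24, 30]
arr[2]=7 <= 30: swap with position 2, array becomes [21, 7, 7, 28, 16, 24, 30]
arr[3]=28 <= 30: swap with position 3, array becomes [21, 7, 7, 28, 16, 24, 30]
arr[4]=16 <= 30: swap with position 4, array becomes [21, 7, 7, 28, 16, 24, 30]
arr[5]=24 <= 30: swap with position 5, array becomes [21, 7, 7, 28, 16, 24, 30]

Place pivot at position 6: [21, 7, 7, 28, 16, 24, 30]
Pivot position: 6

After partitioning with pivot 30, the array becomes [21, 7, 7, 28, 16, 24, 30]. The pivot is placed at index 6. All elements to the left of the pivot are <= 30, and all elements to the right are > 30.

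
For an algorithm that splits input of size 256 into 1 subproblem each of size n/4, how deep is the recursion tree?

For divide and conquer with division factor 4:

Problem sizes at each level:
Level 0: 256
Level 1: 64
Level 2: 16
Level 3: 4
Level 4: 1

The root is level 0 and the size-1 base case is level 4 (the tree spans levels 0 through 4, i.e. 5 levels counting the root), so the depth is the number of divisions: log_4(256) = 4

The recursion tree depth is log_4(256) = 4. At each level, the problem size is divided by 4, so it takes 4 divisions to reduce to a base case of size 1. The algorithm makes 1 recursive call at each level.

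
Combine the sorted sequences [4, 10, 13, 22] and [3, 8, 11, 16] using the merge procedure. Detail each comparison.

Merging process:

Compare 4 vs 3: take 3 from right. Merged: [3]
Compare 4 vs 8: take 4 from left. Merged: [3, 4]
Compare 10 vs 8: take 8 from right. Merged: [3, 4, 8]
Compare 10 vs 11: take 10 from left. Merged: [3, 4, 8, 10]
Compare 13 vs 11: take 11 from right. Merged: [3, 4, 8, 10, 11]
Compare 13 vs 16: take 13 from left. Merged: [3, 4, 8, 10, 11, 13]
Compare 22 vs 16: take 16 from right. Merged: [3, 4, 8, 10, 11, 13, 16]
Append remaining from left: [22]. Merged: [3, 4, 8, 10, 11, 13, 16, 22]

Final merged array: [3, 4, 8, 10, 11, 13, 16, 22]
Total comparisons: 7

The merged array is [3, 4, 8, 10, 11, 13, 16, 22], requiring 7 comparisons. The merge step runs in O(n) time where n is the total number of elements.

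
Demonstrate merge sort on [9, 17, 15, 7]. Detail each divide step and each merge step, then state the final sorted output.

Merge sort trace:

Split: [9, 17, 15, 7] -> [9, 17] and [15, 7]
  Split: [9, 17] -> [9] and [17]
  Merge: [9] + [17] -> [9, 17]
  Split: [15, 7] -> [15] and [7]
  Merge: [15] + [7] -> [7, 15]
Merge: [9, 17] + [7, 15] -> [7, 9, 15, 17]

Final sorted array: [7, 9, 15, 17]

The merge sort proceeds by recursively splitting the array and merging sorted halves.
After all merges, the sorted array is [7, 9, 15, 17].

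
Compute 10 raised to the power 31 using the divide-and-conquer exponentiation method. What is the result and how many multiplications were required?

Computing 10^31 by squaring (build up from 10^1; each line after the first costs one multiplication):

10^1 = 10
10^2 = (10^1)^2 = 10^2 = 100
10^3 = 10 * 10^2 = 10 * 100 = 1000
10^6 = (10^3)^2 = 1000^2 = 1000000
10^7 = 10 * 10^6 = 10 * 1000000 = 10000000
10^14 = (10^7)^2 = 10000000^2 = 100000000000000
10^15 = 10 * 10^14 = 10 * 100000000000000 = 1000000000000000
10^30 = (10^15)^2 = 1000000000000000^2 = 1000000000000000000000000000000
10^31 = 10 * 10^30 = 10 * 1000000000000000000000000000000 = 10000000000000000000000000000000

Result: 10000000000000000000000000000000
Multiplications needed: 8 (8 lines after 10^1)

10^31 = 10000000000000000000000000000000. Using exponentiation by squaring, this requires 8 multiplications. The key idea: if the exponent is even, square the half-power; if odd, multiply by the base once.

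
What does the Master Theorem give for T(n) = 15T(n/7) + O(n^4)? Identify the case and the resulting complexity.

Master Theorem for T(n) = 15T(n/7) + O(n^4):

a = 15, b = 7, c = 4
log_b(a) = log_7(15) = 1.3917

Case 3: c = 4 > log_7(15) = 1.3917
T(n) = O(n^4) = O(n^4)

For T(n) = 15T(n/7) + O(n^4): log_7(15) = 1.3917. This is Case 3 of the Master Theorem (c > log_b(a), work dominated by root), giving O(n^4).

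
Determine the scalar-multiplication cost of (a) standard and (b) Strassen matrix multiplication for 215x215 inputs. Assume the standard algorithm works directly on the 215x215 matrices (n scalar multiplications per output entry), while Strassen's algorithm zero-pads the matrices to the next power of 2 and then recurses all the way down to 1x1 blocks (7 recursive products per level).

Matrix multiplication for 215x215 matrices:

Strassen's algorithm requires power-of-2 dimensions. Pad 215x215 to 256x256 (next power of 2).

Standard algorithm: 215^3 = 9938375 multiplications
Strassen's algorithm: 7^(log2(256)) = 7^8 = 5764801 multiplications
Savings: 9938375 - 5764801 = 4173574 multiplications

Standard: 9938375 multiplications (215^3). Strassen: 5764801 multiplications (7^8, after padding to 256x256). Strassen reduces 8 recursive multiplications to 7 at each level.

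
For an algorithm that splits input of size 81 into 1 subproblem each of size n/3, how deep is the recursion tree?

For divide and conquer with division factor 3:

Problem sizes at each level:
Level 0: 81
Level 1: 27
Level 2: 9
Level 3: 3
Level 4: 1

The root is level 0 and the size-1 base case is level 4 (the tree spans levels 0 through 4, i.e. 5 levels counting the root), so the depth is the number of divisions: log_3(81) = 4

The recursion tree depth is log_3(81) = 4. At each level, the problem size is divided by 3, so it takes 4 divisions to reduce to a base case of size 1. The algorithm makes 1 recursive call at each level.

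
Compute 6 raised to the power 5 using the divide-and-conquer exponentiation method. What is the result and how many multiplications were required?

Computing 6^5 by squaring (build up from 6^1; each line after the first costs one multiplication):

6^1 = 6
6^2 = (6^1)^2 = 6^2 = 36
6^4 = (6^2)^2 = 36^2 = 1296
6^5 = 6 * 6^4 = 6 * 1296 = 7776

Result: 7776
Multiplications needed: 3 (3 lines after 6^1)

6^5 = 7776. Using exponentiation by squaring, this requires 3 multiplications. The key idea: if the exponent is even, square the half-power; if odd, multiply by the base once.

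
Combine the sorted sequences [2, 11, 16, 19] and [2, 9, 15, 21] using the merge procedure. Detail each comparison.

Merging process:

Compare 2 vs 2: take 2 from left. Merged: [2]
Compare 11 vs 2: take 2 from right. Merged: [2, 2]
Compare 11 vs 9: take 9 from right. Merged: [2, 2, 9]
Compare 11 vs 15: take 11 from left. Merged: [2, 2, 9, 11]
Compare 16 vs 15: take 15 from right. Merged: [2, 2, 9, 11, 15]
Compare 16 vs 21: take 16 from left. Merged: [2, 2, 9, 11, 15, 16]
Compare 19 vs 21: take 19 from left. Merged: [2, 2, 9, 11, 15, 16, 19]
Append remaining from right: [21]. Merged: [2, 2, 9, 11, 15, 16, 19, 21]

Final merged array: [2, 2, 9, 11, 15, 16, 19, 21]
Total comparisons: 7

The merged array is [2, 2, 9, 11, 15, 16, 19, 21], requiring 7 comparisons. The merge step runs in O(n) time where n is the total number of elements.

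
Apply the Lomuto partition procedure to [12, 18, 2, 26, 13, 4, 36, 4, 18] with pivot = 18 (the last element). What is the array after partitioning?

Lomuto partition with pivot = 18:

Initial array: [12, 18, 2, 26, 13, 4, 36, 4, 18]

arr[0]=12 <= 18: swap with position 0, array becomes [12, 18, 2, 26, 13, 4, 36, 4, 18]
arr[1]=18 <= 18: swap with position 1, array becomes [12, 18, 2, 26, 13, 4, 36, 4, 18]
arr[2]=2 <= 18: swap with position 2, array becomes [12, 18, 2, 26, 13, 4, 36, 4, 18]
arr[3]=26 > 18: no swap
arr[4]=13 <= 18: swap with position 3, array becomes [12, 18, 2, 13, 26, 4, 36, 4, 18]
arr[5]=4 <= 18: swap with position 4, array becomes [12, 18, 2, 13, 4, 26, 36, 4, 18]
arr[6]=36 > 18: no swap
arr[7]=4 <= 18: swap with position 5, array becomes [12, 18, 2, 13, 4, 4, 36, 26, 18]

Place pivot at position 6: [12, 18, 2, 13, 4, 4, 18, 26, 36]
Pivot position: 6

After partitioning with pivot 18, the array becomes [12, 18, 2, 13, 4, 4, 18, 26, 36]. The pivot is placed at index 6. All elements to the left of the pivot are <= 18, and all elements to the right are > 18.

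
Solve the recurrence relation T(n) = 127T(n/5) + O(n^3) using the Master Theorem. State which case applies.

Master Theorem for T(n) = 127T(n/5) + O(n^3):

a = 127, b = 5, c = 3
log_b(a) = log_5(127) = 3.0099

Case 1: c = 3 < log_5(127) = 3.0099
T(n) = O(n^(log_5 127))

For T(n) = 127T(n/5) + O(n^3): log_5(127) = 3.0099. This is Case 1 of the Master Theorem (c < log_b(a), work dominated by leaves), giving O(n^(log_5 127)).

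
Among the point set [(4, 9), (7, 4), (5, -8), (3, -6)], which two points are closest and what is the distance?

Computing all pairwise distances among 4 points:

d((4, 9), (7, 4)) = 5.831
d((4, 9), (5, -8)) = 17.0294
d((4, 9), (3, -6)) = 15.0333
d((7, 4), (5, -8)) = 12.1655
d((7, 4), (3, -6)) = 10.7703
d((5, -8), (3, -6)) = 2.8284 <-- minimum

Closest pair: (5, -8) and (3, -6) with distance 2.8284

The closest pair is (5, -8) and (3, -6) with Euclidean distance 2.8284. For 4 points, brute-force pairwise comparison is shown above. For large n, the divide-and-conquer algorithm (sort by x, recurse on halves, check the dividing strip) achieves O(n log n).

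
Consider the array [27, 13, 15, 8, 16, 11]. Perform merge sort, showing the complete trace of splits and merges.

Merge sort trace:

Split: [27, 13, 15, 8, 16, 11] -> [27, 13, 15] and [8, 16, 11]
  Split: [27, 13, 15] -> [27] and [13, 15]
    Split: [13, 15] -> [13] and [15]
    Merge: [13] + [15] -> [13, 15]
  Merge: [27] + [13, 15] -> [13, 15, 27]
  Split: [8, 16, 11] -> [8] and [16, 11]
    Split: [16, 11] -> [16] and [11]
    Merge: [16] + [11] -> [11, 16]
  Merge: [8] + [11, 16] -> [8, 11, 16]
Merge: [13, 15, 27] + [8, 11, 16] -> [8, 11, 13, 15, 16, 27]

Final sorted array: [8, 11, 13, 15, 16, 27]

The merge sort proceeds by recursively splitting the array and merging sorted halves.
After all merges, the sorted array is [8, 11, 13, 15, 16, 27].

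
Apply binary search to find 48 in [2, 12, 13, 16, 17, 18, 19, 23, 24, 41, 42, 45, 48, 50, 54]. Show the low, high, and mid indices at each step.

Binary search for 48 in [2, 12, 13, 16, 17, 18, 19, 23, 24, 41, 42, 45, 48, 50, 54]:

lo=0, hi=14, mid=7, arr[mid]=23 -> 23 < 48, search right half
lo=8, hi=14, mid=11, arr[mid]=45 -> 45 < 48, search right half
lo=12, hi=14, mid=13, arr[mid]=50 -> 50 > 48, search left half
lo=12, hi=12, mid=12, arr[mid]=48 -> Found target at index 12!

Binary search finds 48 at index 12 after 4 comparisons. The search repeatedly halves the search space by comparing with the middle element.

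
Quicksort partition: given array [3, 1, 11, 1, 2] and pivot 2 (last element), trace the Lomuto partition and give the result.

Lomuto partition with pivot = 2:

Initial array: [3, 1, 11, 1, 2]

arr[0]=3 > 2: no swap
arr[1]=1 <= 2: swap with position 0, array becomes [1, 3, 11, 1, 2]
arr[2]=11 > 2: no swap
arr[3]=1 <= 2: swap with position 1, array becomes [1, 1, 11, 3, 2]

Place pivot at position 2: [1, 1, 2, 3, 11]
Pivot position: 2

After partitioning with pivot 2, the array becomes [1, 1, 2, 3, 11]. The pivot is placed at index 2. All elements to the left of the pivot are <= 2, and all elements to the right are > 2.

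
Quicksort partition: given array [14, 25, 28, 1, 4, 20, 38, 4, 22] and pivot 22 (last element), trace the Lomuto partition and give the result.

Lomuto partition with pivot = 22:

Initial array: [14, 25, 28, 1, 4, 20, 38, 4, 22]

arr[0]=14 <= 22: swap with position 0, array becomes [14, 25, 28, 1, 4, 20, 38, 4, 22]
arr[1]=25 > 22: no swap
arr[2]=28 > 22: no swap
arr[3]=1 <= 22: swap with position 1, array becomes [14, 1, 28, 25, 4, 20, 38, 4, 22]
arr[4]=4 <= 22: swap with position 2, array becomes [14, 1, 4, 25, 28, 20, 38, 4, 22]
arr[5]=20 <= 22: swap with position 3, array becomes [14, 1, 4, 20, 28, 25, 38, 4, 22]
arr[6]=38 > 22: no swap
arr[7]=4 <= 22: swap with position 4, array becomes [14, 1, 4, 20, 4, 25, 38, 28, 22]

Place pivot at position 5: [14, 1, 4, 20, 4, 22, 38, 28, 25]
Pivot position: 5

After partitioning with pivot 22, the array becomes [14, 1, 4, 20, 4, 22, 38, 28, 25]. The pivot is placed at index 5. All elements to the left of the pivot are <= 22, and all elements to the right are > 22.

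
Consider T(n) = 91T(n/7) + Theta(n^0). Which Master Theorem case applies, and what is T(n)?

Master Theorem for T(n) = 91T(n/7) + O(n^0):

a = 91, b = 7, c = 0
log_b(a) = log_7(91) = 2.3181

Case 1: c = 0 < log_7(91) = 2.3181
T(n) = O(n^(log_7 91))

For T(n) = 91T(n/7) + O(n^0): log_7(91) = 2.3181. This is Case 1 of the Master Theorem (c < log_b(a), work dominated by leaves), giving O(n^(log_7 91)).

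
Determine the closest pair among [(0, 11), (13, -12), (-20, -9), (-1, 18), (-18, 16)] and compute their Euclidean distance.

Computing all pairwise distances among 5 points:

d((0, 11), (13, -12)) = 26.4197
d((0, 11), (-20, -9)) = 28.2843
d((0, 11), (-1, 18)) = 7.0711 <-- minimum
d((0, 11), (-18, 16)) = 18.6815
d((13, -12), (-20, -9)) = 33.1361
d((13, -12), (-1, 18)) = 33.1059
d((13, -12), (-18, 16)) = 41.7732
d((-20, -9), (-1, 18)) = 33.0151
d((-20, -9), (-18, 16)) = 25.0799
d((-1, 18), (-18, 16)) = 17.1172

Closest pair: (0, 11) and (-1, 18) with distance 7.0711

The closest pair is (0, 11) and (-1, 18) with Euclidean distance 7.0711. For 5 points, brute-force pairwise comparison is shown above. For large n, the divide-and-conquer algorithm (sort by x, recurse on halves, check the dividing strip) achieves O(n log n).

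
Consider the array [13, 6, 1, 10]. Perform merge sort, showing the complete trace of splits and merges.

Merge sort trace:

Split: [13, 6, 1, 10] -> [13, 6] and [1, 10]
  Split: [13, 6] -> [13] and [6]
  Merge: [13] + [6] -> [6, 13]
  Split: [1, 10] -> [1] and [10]
  Merge: [1] + [10] -> [1, 10]
Merge: [6, 13] + [1, 10] -> [1, 6, 10, 13]

Final sorted array: [1, 6, 10, 13]

The merge sort proceeds by recursively splitting the array and merging sorted halves.
After all merges, the sorted array is [1, 6, 10, 13].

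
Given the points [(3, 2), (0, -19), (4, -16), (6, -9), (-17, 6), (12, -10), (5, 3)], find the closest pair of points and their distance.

Computing all pairwise distances among 7 points:

d((3, 2), (0, -19)) = 21.2132
d((3, 2), (4, -16)) = 18.0278
d((3, 2), (6, -9)) = 11.4018
d((3, 2), (-17, 6)) = 20.3961
d((3, 2), (12, -10)) = 15.0
d((3, 2), (5, 3)) = 2.2361 <-- minimum
d((0, -19), (4, -16)) = 5.0
d((0, -19), (6, -9)) = 11.6619
d((0, -19), (-17, 6)) = 30.2324
d((0, -19), (12, -10)) = 15.0
d((0, -19), (5, 3)) = 22.561
d((4, -16), (6, -9)) = 7.2801
d((4, -16), (-17, 6)) = 30.4138
d((4, -16), (12, -10)) = 10.0
d((4, -16), (5, 3)) = 19.0263
d((6, -9), (-17, 6)) = 27.4591
d((6, -9), (12, -10)) = 6.0828
d((6, -9), (5, 3)) = 12.0416
d((-17, 6), (12, -10)) = 33.121
d((-17, 6), (5, 3)) = 22.2036
d((12, -10), (5, 3)) = 14.7648

Closest pair: (3, 2) and (5, 3) with distance 2.2361

The closest pair is (3, 2) and (5, 3) with Euclidean distance 2.2361. For 7 points, brute-force pairwise comparison is shown above. For large n, the divide-and-conquer algorithm (sort by x, recurse on halves, check the dividing strip) achieves O(n log n).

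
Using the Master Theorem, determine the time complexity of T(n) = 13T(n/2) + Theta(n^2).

Master Theorem for T(n) = 13T(n/2) + O(n^2):

a = 13, b = 2, c = 2
log_b(a) = log_2(13) = 3.7004

Case 1: c = 2 < log_2(13) = 3.7004
T(n) = O(n^(log_2 13))

For T(n) = 13T(n/2) + O(n^2): log_2(13) = 3.7004. This is Case 1 of the Master Theorem (c < log_b(a), work dominated by leaves), giving O(n^(log_2 13)).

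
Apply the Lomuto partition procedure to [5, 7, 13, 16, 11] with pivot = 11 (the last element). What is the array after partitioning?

Lomuto partition with pivot = 11:

Initial array: [5, 7, 13, 16, 11]

arr[0]=5 <= 11: swap with position 0, array becomes [5, 7, 13, 16, 11]
arr[1]=7 <= 11: swap with position 1, array becomes [5, 7, 13, 16, 11]
arr[2]=13 > 11: no swap
arr[3]=16 > 11: no swap

Place pivot at position 2: [5, 7, 11, 16, 13]
Pivot position: 2

After partitioning with pivot 11, the array becomes [5, 7, 11, 16, 13]. The pivot is placed at index 2. All elements to the left of the pivot are <= 11, and all elements to the right are > 11.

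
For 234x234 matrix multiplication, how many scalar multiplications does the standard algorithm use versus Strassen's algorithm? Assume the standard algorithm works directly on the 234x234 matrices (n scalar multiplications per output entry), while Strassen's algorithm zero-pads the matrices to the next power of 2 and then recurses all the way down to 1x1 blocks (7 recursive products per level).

Matrix multiplication for 234x234 matrices:

Strassen's algorithm requires power-of-2 dimensions. Pad 234x234 to 256x256 (next power of 2).

Standard algorithm: 234^3 = 12812904 multiplications
Strassen's algorithm: 7^(log2(256)) = 7^8 = 5764801 multiplications
Savings: 12812904 - 5764801 = 7048103 multiplications

Standard: 12812904 multiplications (234^3). Strassen: 5764801 multiplications (7^8, after padding to 256x256). Strassen reduces 8 recursive multiplications to 7 at each level.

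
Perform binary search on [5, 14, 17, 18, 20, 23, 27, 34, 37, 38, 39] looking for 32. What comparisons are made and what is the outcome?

Binary search for 32 in [5, 14, 17, 18, 20, 23, 27, 34, 37, 38, 39]:

lo=0, hi=10, mid=5, arr[mid]=23 -> 23 < 32, search right half
lo=6, hi=10, mid=8, arr[mid]=37 -> 37 > 32, search left half
lo=6, hi=7, mid=6, arr[mid]=27 -> 27 < 32, search right half
lo=7, hi=7, mid=7, arr[mid]=34 -> 34 > 32, search left half
lo=7 > hi=6, target 32 not found

Binary search determines that 32 is not in the array after 4 comparisons. The search space was exhausted without finding the target.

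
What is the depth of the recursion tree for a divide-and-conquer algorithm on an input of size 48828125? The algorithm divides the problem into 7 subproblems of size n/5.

For divide and conquer with division factor 5:

Problem sizes at each level:
Level 0: 48828125
Level 1: 9765625
Level 2: 1953125
Level 3: 390625
Level 4: 78125
Level 5: 15625
Level 6: 3125
Level 7: 625
Level 8: 125
Level 9: 25
Level 10: 5
Level 11: 1

The root is level 0 and the size-1 base case is level 11 (the tree spans levels 0 through 11, i.e. 12 levels counting the root), so the depth is the number of divisions: log_5(48828125) = 11

The recursion tree depth is log_5(48828125) = 11. At each level, the problem size is divided by 5, so it takes 11 divisions to reduce to a base case of size 1. The algorithm makes 7 recursive calls at each level.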